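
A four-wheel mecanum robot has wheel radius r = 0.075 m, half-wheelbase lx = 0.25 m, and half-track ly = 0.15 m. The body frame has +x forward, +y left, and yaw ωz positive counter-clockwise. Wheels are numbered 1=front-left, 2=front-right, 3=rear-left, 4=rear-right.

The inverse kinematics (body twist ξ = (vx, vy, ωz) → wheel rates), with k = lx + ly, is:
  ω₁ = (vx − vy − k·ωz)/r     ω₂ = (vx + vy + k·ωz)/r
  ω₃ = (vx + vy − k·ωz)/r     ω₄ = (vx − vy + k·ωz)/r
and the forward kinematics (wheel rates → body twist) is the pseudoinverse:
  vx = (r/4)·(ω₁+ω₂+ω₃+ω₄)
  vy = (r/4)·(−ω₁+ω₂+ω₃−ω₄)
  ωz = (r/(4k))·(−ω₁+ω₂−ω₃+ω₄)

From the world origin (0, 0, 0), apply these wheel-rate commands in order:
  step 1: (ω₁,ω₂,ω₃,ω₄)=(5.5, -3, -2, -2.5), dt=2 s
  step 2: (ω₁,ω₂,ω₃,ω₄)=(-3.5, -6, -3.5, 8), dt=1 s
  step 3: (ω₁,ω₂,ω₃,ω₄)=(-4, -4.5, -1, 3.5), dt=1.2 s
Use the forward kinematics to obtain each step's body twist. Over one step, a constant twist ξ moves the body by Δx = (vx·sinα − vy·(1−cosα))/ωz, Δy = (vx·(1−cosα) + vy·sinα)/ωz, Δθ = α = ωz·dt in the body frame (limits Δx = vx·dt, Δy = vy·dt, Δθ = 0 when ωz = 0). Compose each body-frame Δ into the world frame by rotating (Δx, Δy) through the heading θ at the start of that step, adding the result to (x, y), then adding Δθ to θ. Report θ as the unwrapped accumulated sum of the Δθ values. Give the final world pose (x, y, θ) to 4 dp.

step 1: ξ=(vx,vy,ωz)=(-0.0375, -0.1500, -0.4219), dt=2.0 → body Δ=(-0.1856, -0.2358, -0.8437) → world pose (-0.1856, -0.2358, -0.8437)
step 2: ξ=(vx,vy,ωz)=(-0.0938, -0.2625, 0.4219), dt=1.0 → body Δ=(-0.0364, -0.2743, 0.4219) → world pose (-0.4148, -0.3909, -0.4219)
step 3: ξ=(vx,vy,ωz)=(-0.1125, -0.0938, 0.1875), dt=1.2 → body Δ=(-0.1213, -0.1267, 0.2250) → world pose (-0.5773, -0.4568, -0.1969)

(-0.5773, -0.4568, -0.1969)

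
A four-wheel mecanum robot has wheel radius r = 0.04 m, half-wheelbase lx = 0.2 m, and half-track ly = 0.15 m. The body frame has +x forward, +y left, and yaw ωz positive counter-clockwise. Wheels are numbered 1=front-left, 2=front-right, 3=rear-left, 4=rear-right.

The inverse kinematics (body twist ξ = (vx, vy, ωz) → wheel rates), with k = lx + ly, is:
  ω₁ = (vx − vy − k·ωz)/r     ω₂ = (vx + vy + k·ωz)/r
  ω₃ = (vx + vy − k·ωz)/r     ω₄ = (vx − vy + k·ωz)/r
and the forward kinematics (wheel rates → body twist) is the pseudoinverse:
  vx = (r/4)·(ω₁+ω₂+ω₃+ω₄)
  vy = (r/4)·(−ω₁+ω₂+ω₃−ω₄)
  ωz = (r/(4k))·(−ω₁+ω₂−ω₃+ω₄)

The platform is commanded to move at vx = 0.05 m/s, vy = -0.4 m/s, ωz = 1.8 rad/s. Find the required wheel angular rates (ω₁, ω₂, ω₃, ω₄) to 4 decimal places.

(-4.5000, 7.0000, -24.5000, 27.0000)

k = lx + ly = 0.2 + 0.15 = 0.3500;  k·ωz = 0.3500·1.8 = 0.6300
ω₁ (FL) = (vx − vy − k·ωz)/r = -0.1800/0.04 = -4.5000
ω₂ (FR) = (vx + vy + k·ωz)/r = 0.2800/0.04 = 7.0000
ω₃ (RL) = (vx + vy − k·ωz)/r = -0.9800/0.04 = -24.5000
ω₄ (RR) = (vx − vy + k·ωz)/r = 1.0800/0.04 = 27.0000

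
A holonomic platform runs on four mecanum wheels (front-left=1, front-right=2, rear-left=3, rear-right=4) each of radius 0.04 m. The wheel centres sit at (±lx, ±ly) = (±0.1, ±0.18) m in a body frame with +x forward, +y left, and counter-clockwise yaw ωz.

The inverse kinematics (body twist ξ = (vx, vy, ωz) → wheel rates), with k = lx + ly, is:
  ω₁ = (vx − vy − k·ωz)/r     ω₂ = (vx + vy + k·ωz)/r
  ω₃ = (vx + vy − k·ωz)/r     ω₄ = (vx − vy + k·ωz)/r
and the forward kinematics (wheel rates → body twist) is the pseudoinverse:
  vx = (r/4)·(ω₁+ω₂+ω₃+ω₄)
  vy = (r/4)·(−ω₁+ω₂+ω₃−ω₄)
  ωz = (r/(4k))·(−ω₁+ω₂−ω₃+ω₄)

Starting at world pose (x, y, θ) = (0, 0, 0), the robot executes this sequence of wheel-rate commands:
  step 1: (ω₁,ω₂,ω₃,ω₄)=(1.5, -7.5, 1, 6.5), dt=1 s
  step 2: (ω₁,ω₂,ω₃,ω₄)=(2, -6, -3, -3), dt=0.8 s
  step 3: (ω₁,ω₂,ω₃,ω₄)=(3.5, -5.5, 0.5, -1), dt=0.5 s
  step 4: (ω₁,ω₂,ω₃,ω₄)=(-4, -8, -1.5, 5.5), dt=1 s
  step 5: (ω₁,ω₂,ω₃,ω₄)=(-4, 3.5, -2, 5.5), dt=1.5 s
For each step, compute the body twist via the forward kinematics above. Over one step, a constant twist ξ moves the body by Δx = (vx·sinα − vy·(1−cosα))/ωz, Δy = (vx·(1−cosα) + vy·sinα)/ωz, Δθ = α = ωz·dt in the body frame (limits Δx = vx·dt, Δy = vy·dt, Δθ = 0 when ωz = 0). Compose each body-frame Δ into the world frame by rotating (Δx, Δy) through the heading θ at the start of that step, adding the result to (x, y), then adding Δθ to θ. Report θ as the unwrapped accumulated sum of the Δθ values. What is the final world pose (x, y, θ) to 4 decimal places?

step 1: ξ=(vx,vy,ωz)=(0.0150, -0.1450, -0.1250), dt=1.0 → body Δ=(0.0059, -0.1456, -0.1250) → world pose (0.0059, -0.1456, -0.1250)
step 2: ξ=(vx,vy,ωz)=(-0.1000, -0.0800, -0.2857), dt=0.8 → body Δ=(-0.0866, -0.0543, -0.2286) → world pose (-0.0868, -0.1887, -0.3536)
step 3: ξ=(vx,vy,ωz)=(-0.0250, -0.0750, -0.3750), dt=0.5 → body Δ=(-0.0159, -0.0361, -0.1875) → world pose (-0.1142, -0.2170, -0.5411)
step 4: ξ=(vx,vy,ωz)=(-0.0800, -0.1100, 0.1071), dt=1.0 → body Δ=(-0.0740, -0.1141, 0.1071) → world pose (-0.2364, -0.2767, -0.4339)
step 5: ξ=(vx,vy,ωz)=(0.0300, 0.0000, 0.5357), dt=1.5 → body Δ=(0.0403, 0.0171, 0.8036) → world pose (-0.1926, -0.2781, 0.3696)

(-0.1926, -0.2781, 0.3696)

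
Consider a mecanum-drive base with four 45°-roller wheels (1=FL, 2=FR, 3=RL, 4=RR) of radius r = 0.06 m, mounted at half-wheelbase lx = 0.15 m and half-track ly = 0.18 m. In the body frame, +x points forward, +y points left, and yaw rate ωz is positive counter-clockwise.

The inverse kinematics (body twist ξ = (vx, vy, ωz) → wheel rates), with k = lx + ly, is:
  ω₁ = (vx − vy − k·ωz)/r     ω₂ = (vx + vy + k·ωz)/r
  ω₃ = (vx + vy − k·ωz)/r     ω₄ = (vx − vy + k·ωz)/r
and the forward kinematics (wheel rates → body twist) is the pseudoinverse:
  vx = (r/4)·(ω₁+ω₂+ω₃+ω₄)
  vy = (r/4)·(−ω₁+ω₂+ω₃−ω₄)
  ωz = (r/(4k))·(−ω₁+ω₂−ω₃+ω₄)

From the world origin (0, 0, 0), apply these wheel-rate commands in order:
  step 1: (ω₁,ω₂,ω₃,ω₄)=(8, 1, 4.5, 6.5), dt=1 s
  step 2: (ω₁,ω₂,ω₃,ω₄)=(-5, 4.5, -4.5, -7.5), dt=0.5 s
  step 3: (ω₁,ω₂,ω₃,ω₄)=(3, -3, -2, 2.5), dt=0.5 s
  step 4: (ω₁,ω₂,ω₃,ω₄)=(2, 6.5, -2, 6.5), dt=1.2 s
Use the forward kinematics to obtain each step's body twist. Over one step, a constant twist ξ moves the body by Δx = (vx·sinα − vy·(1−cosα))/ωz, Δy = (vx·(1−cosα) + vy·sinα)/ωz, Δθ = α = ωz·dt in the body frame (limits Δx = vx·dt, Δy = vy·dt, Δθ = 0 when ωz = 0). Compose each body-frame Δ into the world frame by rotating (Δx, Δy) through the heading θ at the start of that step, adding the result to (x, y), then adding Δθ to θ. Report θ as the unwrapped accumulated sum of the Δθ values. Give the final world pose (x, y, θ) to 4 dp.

(0.4394, -0.1534, 0.5955)

step 1: ξ=(vx,vy,ωz)=(0.3000, -0.1350, -0.2273), dt=1.0 → body Δ=(0.2821, -0.1678, -0.2273) → world pose (0.2821, -0.1678, -0.2273)
step 2: ξ=(vx,vy,ωz)=(-0.1875, 0.1875, 0.2955), dt=0.5 → body Δ=(-0.1003, 0.0865, 0.1477) → world pose (0.2039, -0.0609, -0.0795)
step 3: ξ=(vx,vy,ωz)=(0.0075, -0.1575, -0.0682), dt=0.5 → body Δ=(0.0024, -0.0788, -0.0341) → world pose (0.2000, -0.1396, -0.1136)
step 4: ξ=(vx,vy,ωz)=(0.1950, -0.0600, 0.5909), dt=1.2 → body Δ=(0.2394, 0.0134, 0.7091) → world pose (0.4394, -0.1534, 0.5955)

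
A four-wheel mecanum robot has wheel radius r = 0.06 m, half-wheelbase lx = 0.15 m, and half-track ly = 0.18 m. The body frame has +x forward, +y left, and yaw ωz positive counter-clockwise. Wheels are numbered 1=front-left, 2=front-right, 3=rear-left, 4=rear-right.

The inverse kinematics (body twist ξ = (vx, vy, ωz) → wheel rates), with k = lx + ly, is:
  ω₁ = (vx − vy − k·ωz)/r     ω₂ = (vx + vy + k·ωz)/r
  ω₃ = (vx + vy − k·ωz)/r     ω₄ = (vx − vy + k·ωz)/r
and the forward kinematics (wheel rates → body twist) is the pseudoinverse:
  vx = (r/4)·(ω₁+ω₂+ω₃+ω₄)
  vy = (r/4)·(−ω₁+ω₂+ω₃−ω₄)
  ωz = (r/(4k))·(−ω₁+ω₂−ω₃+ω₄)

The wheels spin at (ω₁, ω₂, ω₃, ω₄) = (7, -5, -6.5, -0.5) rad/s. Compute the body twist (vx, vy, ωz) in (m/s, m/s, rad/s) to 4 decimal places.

k = lx + ly = 0.15 + 0.18 = 0.3300
ω₁+ω₂+ω₃+ω₄ = -5.0000  →  vx = (0.06/4)·-5.0000 = -0.0750
−ω₁+ω₂+ω₃−ω₄ = -18.0000  →  vy = (0.06/4)·-18.0000 = -0.2700
−ω₁+ω₂−ω₃+ω₄ = -6.0000  →  ωz = (0.06/1.3200)·-6.0000 = -0.2727

(-0.0750, -0.2700, -0.2727)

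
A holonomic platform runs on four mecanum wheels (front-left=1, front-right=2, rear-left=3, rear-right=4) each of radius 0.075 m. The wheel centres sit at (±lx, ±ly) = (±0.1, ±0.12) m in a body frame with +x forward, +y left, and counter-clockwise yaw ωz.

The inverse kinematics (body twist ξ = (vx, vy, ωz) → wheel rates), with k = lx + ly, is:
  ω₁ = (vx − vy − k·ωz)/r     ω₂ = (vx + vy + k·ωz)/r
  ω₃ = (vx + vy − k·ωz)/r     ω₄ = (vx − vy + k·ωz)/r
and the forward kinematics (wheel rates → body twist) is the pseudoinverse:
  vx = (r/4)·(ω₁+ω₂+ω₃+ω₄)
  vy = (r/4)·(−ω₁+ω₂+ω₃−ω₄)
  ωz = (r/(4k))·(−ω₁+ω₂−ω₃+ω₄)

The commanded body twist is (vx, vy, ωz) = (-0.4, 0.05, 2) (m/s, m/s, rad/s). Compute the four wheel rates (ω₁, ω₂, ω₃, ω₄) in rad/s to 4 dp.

k = lx + ly = 0.1 + 0.12 = 0.2200;  k·ωz = 0.2200·2 = 0.4400
ω₁ (FL) = (vx − vy − k·ωz)/r = -0.8900/0.075 = -11.8667
ω₂ (FR) = (vx + vy + k·ωz)/r = 0.0900/0.075 = 1.2000
ω₃ (RL) = (vx + vy − k·ωz)/r = -0.7900/0.075 = -10.5333
ω₄ (RR) = (vx − vy + k·ωz)/r = -0.0100/0.075 = -0.1333

(-11.8667, 1.2000, -10.5333, -0.1333)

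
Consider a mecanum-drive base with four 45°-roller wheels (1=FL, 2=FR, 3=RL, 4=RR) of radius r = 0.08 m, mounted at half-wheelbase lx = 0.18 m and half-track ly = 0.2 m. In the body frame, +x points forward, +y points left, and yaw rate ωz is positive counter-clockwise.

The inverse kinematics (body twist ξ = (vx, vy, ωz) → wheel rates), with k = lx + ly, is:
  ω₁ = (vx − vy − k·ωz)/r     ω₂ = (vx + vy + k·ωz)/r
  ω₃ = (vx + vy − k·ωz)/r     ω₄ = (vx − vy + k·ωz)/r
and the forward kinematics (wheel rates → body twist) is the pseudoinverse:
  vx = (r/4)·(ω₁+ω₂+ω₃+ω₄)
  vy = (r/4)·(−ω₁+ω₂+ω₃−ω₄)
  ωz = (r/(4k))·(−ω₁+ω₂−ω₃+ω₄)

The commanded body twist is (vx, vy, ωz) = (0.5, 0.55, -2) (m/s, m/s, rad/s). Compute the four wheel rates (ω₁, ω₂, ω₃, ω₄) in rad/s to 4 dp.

k = lx + ly = 0.18 + 0.2 = 0.3800;  k·ωz = 0.3800·-2 = -0.7600
ω₁ (FL) = (vx − vy − k·ωz)/r = 0.7100/0.08 = 8.8750
ω₂ (FR) = (vx + vy + k·ωz)/r = 0.2900/0.08 = 3.6250
ω₃ (RL) = (vx + vy − k·ωz)/r = 1.8100/0.08 = 22.6250
ω₄ (RR) = (vx − vy + k·ωz)/r = -0.8100/0.08 = -10.1250

(8.8750, 3.6250, 22.6250, -10.1250)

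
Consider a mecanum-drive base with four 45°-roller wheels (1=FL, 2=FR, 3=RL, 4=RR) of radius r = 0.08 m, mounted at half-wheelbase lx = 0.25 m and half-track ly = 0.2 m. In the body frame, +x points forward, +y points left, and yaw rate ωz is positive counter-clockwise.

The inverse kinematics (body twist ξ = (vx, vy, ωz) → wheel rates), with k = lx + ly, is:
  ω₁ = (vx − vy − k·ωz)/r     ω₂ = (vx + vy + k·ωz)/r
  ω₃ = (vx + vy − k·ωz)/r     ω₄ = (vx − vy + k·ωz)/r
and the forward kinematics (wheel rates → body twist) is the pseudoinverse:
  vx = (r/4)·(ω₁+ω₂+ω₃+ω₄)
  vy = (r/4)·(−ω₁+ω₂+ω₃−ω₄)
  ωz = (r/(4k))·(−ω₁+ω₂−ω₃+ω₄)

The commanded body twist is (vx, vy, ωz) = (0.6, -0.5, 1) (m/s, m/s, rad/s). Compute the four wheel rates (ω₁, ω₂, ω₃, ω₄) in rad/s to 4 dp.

(8.1250, 6.8750, -4.3750, 19.3750)

k = lx + ly = 0.25 + 0.2 = 0.4500;  k·ωz = 0.4500·1 = 0.4500
ω₁ (FL) = (vx − vy − k·ωz)/r = 0.6500/0.08 = 8.1250
ω₂ (FR) = (vx + vy + k·ωz)/r = 0.5500/0.08 = 6.8750
ω₃ (RL) = (vx + vy − k·ωz)/r = -0.3500/0.08 = -4.3750
ω₄ (RR) = (vx − vy + k·ωz)/r = 1.5500/0.08 = 19.3750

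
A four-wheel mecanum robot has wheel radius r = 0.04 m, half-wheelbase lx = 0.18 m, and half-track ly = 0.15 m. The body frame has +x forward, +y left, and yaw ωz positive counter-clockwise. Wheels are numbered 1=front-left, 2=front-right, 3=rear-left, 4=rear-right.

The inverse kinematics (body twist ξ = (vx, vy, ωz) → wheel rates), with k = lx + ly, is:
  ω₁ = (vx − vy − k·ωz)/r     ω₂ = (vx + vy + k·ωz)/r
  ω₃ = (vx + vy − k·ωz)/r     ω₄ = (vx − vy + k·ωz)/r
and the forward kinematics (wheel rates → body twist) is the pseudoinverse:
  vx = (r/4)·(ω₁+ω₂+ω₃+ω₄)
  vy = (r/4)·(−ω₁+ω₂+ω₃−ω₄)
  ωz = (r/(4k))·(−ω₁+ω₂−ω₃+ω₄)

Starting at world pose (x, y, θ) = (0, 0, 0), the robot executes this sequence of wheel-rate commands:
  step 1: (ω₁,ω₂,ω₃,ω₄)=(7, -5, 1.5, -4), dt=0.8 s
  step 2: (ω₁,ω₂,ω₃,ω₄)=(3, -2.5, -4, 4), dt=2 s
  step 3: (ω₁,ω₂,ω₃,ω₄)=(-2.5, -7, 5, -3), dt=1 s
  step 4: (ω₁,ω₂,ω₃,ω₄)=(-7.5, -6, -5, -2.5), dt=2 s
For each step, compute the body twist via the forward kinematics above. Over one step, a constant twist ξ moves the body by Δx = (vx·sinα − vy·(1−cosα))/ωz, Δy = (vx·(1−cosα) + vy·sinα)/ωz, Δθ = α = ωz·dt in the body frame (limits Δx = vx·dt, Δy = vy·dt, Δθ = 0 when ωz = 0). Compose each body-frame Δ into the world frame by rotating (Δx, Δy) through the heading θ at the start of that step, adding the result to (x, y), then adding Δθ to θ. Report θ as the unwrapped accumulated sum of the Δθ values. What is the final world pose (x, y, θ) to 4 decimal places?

step 1: ξ=(vx,vy,ωz)=(-0.0050, -0.0650, -0.5303), dt=0.8 → body Δ=(-0.0147, -0.0496, -0.4242) → world pose (-0.0147, -0.0496, -0.4242)
step 2: ξ=(vx,vy,ωz)=(0.0050, -0.1350, 0.0758), dt=2.0 → body Δ=(0.0304, -0.2682, 0.1515) → world pose (-0.0975, -0.3066, -0.2727)
step 3: ξ=(vx,vy,ωz)=(-0.0750, 0.0350, -0.3788), dt=1.0 → body Δ=(-0.0667, 0.0482, -0.3788) → world pose (-0.1487, -0.2422, -0.6515)
step 4: ξ=(vx,vy,ωz)=(-0.2100, -0.0100, 0.1212), dt=2.0 → body Δ=(-0.4135, -0.0705, 0.2424) → world pose (-0.5202, -0.0475, -0.4091)

(-0.5202, -0.0475, -0.4091)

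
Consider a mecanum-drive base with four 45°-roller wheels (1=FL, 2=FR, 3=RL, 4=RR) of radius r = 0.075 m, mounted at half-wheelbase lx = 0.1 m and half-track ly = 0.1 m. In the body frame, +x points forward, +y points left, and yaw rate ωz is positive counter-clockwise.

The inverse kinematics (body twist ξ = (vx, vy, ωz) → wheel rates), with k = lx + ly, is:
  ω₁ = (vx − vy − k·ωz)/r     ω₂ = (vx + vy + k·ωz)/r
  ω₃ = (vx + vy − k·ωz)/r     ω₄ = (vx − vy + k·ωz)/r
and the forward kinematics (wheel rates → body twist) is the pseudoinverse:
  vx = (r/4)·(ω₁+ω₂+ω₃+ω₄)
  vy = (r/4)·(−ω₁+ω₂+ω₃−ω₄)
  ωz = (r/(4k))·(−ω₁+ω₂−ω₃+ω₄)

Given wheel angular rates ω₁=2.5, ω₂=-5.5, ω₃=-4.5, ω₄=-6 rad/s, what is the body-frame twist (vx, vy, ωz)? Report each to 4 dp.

k = lx + ly = 0.1 + 0.1 = 0.2000
ω₁+ω₂+ω₃+ω₄ = -13.5000  →  vx = (0.075/4)·-13.5000 = -0.2531
−ω₁+ω₂+ω₃−ω₄ = -6.5000  →  vy = (0.075/4)·-6.5000 = -0.1219
−ω₁+ω₂−ω₃+ω₄ = -9.5000  →  ωz = (0.075/0.8000)·-9.5000 = -0.8906

(-0.2531, -0.1219, -0.8906)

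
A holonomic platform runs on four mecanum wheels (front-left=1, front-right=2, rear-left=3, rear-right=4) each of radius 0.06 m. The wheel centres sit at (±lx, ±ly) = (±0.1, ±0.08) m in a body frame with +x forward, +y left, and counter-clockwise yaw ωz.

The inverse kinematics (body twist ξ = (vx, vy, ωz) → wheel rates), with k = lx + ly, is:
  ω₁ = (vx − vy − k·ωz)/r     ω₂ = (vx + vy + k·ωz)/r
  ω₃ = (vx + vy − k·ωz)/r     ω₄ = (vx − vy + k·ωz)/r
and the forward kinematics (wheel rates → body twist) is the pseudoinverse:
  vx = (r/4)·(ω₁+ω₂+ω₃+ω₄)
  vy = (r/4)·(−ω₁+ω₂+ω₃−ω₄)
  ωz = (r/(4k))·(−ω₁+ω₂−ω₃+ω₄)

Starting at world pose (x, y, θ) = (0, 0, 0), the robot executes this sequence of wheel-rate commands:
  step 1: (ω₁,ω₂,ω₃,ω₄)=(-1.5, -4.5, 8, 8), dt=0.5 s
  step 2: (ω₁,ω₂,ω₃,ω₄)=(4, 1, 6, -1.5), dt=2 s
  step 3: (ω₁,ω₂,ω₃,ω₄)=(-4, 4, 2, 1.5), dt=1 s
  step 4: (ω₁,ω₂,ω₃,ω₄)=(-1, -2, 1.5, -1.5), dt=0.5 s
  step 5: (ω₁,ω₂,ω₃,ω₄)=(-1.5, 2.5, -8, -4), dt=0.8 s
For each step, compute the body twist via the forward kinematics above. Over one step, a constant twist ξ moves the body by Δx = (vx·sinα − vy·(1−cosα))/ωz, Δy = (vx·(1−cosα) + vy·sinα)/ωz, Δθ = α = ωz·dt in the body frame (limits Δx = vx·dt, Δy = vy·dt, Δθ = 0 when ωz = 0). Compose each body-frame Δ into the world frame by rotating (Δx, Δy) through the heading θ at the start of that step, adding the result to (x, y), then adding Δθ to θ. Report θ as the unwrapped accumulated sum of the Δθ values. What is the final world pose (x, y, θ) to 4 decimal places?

step 1: ξ=(vx,vy,ωz)=(0.1500, -0.0450, -0.2500), dt=0.5 → body Δ=(0.0734, -0.0271, -0.1250) → world pose (0.0734, -0.0271, -0.1250)
step 2: ξ=(vx,vy,ωz)=(0.1425, 0.0675, -0.8750), dt=2.0 → body Δ=(0.2511, -0.1160, -1.7500) → world pose (0.3081, -0.1735, -1.8750)
step 3: ξ=(vx,vy,ωz)=(0.0525, 0.1275, 0.6250), dt=1.0 → body Δ=(0.0106, 0.1352, 0.6250) → world pose (0.4340, -0.2241, -1.2500)
step 4: ξ=(vx,vy,ωz)=(-0.0450, 0.0300, -0.3333), dt=0.5 → body Δ=(-0.0211, 0.0168, -0.1667) → world pose (0.4433, -0.1987, -1.4167)
step 5: ξ=(vx,vy,ωz)=(-0.1650, 0.0000, 0.6667), dt=0.8 → body Δ=(-0.1258, -0.0344, 0.5333) → world pose (0.3900, -0.0797, -0.8833)

(0.3900, -0.0797, -0.8833)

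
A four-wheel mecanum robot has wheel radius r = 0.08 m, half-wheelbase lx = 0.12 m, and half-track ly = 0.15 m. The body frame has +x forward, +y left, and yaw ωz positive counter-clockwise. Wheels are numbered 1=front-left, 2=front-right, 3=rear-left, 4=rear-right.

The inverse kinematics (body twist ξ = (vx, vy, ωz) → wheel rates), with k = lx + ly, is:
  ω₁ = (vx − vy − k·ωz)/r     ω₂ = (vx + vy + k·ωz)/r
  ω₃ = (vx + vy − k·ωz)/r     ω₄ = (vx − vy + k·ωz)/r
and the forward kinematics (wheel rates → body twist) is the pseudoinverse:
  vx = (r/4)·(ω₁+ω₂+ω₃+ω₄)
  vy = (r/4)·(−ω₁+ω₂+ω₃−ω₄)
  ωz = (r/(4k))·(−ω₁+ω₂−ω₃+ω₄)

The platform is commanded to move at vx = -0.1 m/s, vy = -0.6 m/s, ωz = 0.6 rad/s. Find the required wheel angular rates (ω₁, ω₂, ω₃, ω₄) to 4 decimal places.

k = lx + ly = 0.12 + 0.15 = 0.2700;  k·ωz = 0.2700·0.6 = 0.1620
ω₁ (FL) = (vx − vy − k·ωz)/r = 0.3380/0.08 = 4.2250
ω₂ (FR) = (vx + vy + k·ωz)/r = -0.5380/0.08 = -6.7250
ω₃ (RL) = (vx + vy − k·ωz)/r = -0.8620/0.08 = -10.7750
ω₄ (RR) = (vx − vy + k·ωz)/r = 0.6620/0.08 = 8.2750

(4.2250, -6.7250, -10.7750, 8.2750)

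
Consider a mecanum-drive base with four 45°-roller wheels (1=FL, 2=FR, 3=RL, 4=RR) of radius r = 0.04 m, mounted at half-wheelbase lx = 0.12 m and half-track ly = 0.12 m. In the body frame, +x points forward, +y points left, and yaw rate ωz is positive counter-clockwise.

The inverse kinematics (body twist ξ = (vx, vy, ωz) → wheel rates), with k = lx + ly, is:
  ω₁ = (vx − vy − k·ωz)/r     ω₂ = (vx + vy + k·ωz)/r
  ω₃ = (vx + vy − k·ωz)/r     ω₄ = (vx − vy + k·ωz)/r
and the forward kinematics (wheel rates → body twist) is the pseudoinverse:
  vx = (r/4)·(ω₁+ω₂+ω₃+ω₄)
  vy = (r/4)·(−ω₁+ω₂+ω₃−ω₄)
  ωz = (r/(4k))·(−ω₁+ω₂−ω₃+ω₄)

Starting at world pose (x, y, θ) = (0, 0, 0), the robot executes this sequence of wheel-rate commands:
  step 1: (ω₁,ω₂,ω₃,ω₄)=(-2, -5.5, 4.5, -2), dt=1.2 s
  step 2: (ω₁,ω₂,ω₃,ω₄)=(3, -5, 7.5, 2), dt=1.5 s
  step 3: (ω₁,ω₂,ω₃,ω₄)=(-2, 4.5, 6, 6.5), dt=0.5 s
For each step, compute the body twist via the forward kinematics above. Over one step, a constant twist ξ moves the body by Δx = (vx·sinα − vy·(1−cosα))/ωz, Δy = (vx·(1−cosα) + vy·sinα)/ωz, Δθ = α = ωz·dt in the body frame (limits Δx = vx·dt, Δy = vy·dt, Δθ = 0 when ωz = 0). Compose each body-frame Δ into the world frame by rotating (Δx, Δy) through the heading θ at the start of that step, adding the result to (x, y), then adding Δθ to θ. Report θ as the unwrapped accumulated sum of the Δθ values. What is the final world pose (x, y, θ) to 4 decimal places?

(0.0390, -0.1225, -1.1979)

step 1: ξ=(vx,vy,ωz)=(-0.0500, 0.0300, -0.4167), dt=1.2 → body Δ=(-0.0487, 0.0492, -0.5000) → world pose (-0.0487, 0.0492, -0.5000)
step 2: ξ=(vx,vy,ωz)=(0.0750, -0.0250, -0.5625), dt=1.5 → body Δ=(0.0847, -0.0779, -0.8438) → world pose (-0.0117, -0.0598, -1.3438)
step 3: ξ=(vx,vy,ωz)=(0.1500, 0.0600, 0.2917), dt=0.5 → body Δ=(0.0726, 0.0354, 0.1458) → world pose (0.0390, -0.1225, -1.1979)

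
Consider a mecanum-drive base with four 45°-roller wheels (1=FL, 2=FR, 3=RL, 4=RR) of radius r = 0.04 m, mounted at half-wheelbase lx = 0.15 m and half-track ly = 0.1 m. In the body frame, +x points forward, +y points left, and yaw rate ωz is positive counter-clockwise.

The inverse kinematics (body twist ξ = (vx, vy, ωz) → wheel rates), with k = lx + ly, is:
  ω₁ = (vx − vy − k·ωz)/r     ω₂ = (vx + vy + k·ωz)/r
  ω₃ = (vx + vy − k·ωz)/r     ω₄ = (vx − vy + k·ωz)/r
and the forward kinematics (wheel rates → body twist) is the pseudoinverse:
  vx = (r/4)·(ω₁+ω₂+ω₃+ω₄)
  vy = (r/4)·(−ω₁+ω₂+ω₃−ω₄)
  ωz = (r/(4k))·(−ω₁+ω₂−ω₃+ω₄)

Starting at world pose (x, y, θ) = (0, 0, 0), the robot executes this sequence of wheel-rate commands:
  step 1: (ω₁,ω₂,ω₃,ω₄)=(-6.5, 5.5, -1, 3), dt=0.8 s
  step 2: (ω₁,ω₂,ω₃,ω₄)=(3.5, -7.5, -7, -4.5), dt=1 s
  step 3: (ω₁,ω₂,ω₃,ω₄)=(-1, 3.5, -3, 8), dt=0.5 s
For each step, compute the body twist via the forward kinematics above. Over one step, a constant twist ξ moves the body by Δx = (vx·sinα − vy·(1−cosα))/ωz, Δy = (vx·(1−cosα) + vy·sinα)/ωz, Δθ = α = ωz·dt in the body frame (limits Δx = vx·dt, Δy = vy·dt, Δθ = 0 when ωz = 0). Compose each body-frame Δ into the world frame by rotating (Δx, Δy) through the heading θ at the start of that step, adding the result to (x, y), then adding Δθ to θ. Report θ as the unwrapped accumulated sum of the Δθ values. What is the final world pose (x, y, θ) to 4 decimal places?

step 1: ξ=(vx,vy,ωz)=(0.0100, 0.0800, 0.6400), dt=0.8 → body Δ=(-0.0084, 0.0632, 0.5120) → world pose (-0.0084, 0.0632, 0.5120)
step 2: ξ=(vx,vy,ωz)=(-0.1550, -0.1350, -0.3400), dt=1.0 → body Δ=(-0.1748, -0.1063, -0.3400) → world pose (-0.1086, -0.1151, 0.1720)
step 3: ξ=(vx,vy,ωz)=(0.0750, -0.0650, 0.6200), dt=0.5 → body Δ=(0.0419, -0.0262, 0.3100) → world pose (-0.0629, -0.1337, 0.4820)

(-0.0629, -0.1337, 0.4820)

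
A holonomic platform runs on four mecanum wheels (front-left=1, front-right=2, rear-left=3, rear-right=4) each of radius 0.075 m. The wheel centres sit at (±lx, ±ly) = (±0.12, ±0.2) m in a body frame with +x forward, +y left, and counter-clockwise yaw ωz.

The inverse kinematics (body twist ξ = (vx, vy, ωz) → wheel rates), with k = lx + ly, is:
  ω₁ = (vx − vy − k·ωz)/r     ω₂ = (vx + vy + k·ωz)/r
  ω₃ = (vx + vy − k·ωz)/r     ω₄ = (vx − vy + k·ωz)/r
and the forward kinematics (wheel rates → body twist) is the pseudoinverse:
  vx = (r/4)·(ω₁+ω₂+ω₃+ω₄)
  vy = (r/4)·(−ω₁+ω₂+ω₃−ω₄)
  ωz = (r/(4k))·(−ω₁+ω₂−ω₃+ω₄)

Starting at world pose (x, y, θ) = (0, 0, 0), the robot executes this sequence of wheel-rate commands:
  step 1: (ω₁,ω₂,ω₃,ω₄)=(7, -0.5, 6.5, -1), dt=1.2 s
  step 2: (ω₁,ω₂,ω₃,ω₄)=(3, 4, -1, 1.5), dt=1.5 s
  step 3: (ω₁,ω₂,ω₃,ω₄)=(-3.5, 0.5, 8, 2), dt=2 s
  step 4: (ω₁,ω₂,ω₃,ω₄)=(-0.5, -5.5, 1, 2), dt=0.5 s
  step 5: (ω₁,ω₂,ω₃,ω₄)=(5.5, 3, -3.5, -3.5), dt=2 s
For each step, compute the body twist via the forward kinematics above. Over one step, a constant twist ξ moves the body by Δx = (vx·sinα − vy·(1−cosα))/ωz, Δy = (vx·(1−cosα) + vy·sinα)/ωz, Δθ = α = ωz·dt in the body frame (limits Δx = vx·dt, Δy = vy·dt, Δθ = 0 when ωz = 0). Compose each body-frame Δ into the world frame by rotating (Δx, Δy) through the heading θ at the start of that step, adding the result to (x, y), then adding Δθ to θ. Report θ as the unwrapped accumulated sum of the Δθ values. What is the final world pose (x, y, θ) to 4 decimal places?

step 1: ξ=(vx,vy,ωz)=(0.2250, 0.0000, -0.8789), dt=1.2 → body Δ=(0.2227, -0.1297, -1.0547) → world pose (0.2227, -0.1297, -1.0547)
step 2: ξ=(vx,vy,ωz)=(0.1406, -0.0281, 0.2051), dt=1.5 → body Δ=(0.2141, -0.0093, 0.3076) → world pose (0.3202, -0.3205, -0.7471)
step 3: ξ=(vx,vy,ωz)=(0.1312, 0.1875, -0.1172), dt=2.0 → body Δ=(0.3038, 0.3410, -0.2344) → world pose (0.7748, -0.2768, -0.9814)
step 4: ξ=(vx,vy,ωz)=(-0.0562, -0.1125, -0.2344), dt=0.5 → body Δ=(-0.0314, -0.0545, -0.1172) → world pose (0.7121, -0.2810, -1.0986)
step 5: ξ=(vx,vy,ωz)=(0.0281, -0.0469, -0.1465), dt=2.0 → body Δ=(0.0418, -0.1006, -0.2930) → world pose (0.6415, -0.3640, -1.3916)

(0.6415, -0.3640, -1.3916)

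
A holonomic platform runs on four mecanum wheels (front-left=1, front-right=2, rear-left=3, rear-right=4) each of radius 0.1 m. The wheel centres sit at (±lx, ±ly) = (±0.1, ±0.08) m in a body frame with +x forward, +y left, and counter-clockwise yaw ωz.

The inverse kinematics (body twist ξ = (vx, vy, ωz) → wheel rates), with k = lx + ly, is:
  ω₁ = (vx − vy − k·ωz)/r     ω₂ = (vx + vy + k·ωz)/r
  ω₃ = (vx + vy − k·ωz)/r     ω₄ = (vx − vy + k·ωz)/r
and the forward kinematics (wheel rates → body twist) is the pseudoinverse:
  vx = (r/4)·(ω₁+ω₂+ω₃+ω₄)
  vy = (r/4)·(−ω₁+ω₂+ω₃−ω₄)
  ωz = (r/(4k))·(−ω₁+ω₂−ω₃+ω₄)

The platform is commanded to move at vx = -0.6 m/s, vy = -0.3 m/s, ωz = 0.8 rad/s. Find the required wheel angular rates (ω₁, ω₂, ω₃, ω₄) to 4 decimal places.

k = lx + ly = 0.1 + 0.08 = 0.1800;  k·ωz = 0.1800·0.8 = 0.1440
ω₁ (FL) = (vx − vy − k·ωz)/r = -0.4440/0.1 = -4.4400
ω₂ (FR) = (vx + vy + k·ωz)/r = -0.7560/0.1 = -7.5600
ω₃ (RL) = (vx + vy − k·ωz)/r = -1.0440/0.1 = -10.4400
ω₄ (RR) = (vx − vy + k·ωz)/r = -0.1560/0.1 = -1.5600

(-4.4400, -7.5600, -10.4400, -1.5600)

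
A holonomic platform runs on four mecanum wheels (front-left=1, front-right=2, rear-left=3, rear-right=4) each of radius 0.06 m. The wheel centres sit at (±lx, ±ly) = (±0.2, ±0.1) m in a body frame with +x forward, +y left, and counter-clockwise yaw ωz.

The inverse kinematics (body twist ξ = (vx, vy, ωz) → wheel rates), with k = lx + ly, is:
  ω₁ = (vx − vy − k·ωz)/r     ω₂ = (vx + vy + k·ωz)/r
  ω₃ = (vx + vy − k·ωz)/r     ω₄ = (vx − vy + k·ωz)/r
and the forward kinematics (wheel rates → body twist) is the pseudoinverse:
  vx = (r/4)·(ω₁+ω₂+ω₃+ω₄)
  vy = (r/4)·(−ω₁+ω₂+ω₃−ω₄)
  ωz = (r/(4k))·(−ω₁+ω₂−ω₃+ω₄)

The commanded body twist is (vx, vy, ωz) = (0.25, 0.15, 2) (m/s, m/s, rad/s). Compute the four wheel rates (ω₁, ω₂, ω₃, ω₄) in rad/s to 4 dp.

k = lx + ly = 0.2 + 0.1 = 0.3000;  k·ωz = 0.3000·2 = 0.6000
ω₁ (FL) = (vx − vy − k·ωz)/r = -0.5000/0.06 = -8.3333
ω₂ (FR) = (vx + vy + k·ωz)/r = 1.0000/0.06 = 16.6667
ω₃ (RL) = (vx + vy − k·ωz)/r = -0.2000/0.06 = -3.3333
ω₄ (RR) = (vx − vy + k·ωz)/r = 0.7000/0.06 = 11.6667

(-8.3333, 16.6667, -3.3333, 11.6667)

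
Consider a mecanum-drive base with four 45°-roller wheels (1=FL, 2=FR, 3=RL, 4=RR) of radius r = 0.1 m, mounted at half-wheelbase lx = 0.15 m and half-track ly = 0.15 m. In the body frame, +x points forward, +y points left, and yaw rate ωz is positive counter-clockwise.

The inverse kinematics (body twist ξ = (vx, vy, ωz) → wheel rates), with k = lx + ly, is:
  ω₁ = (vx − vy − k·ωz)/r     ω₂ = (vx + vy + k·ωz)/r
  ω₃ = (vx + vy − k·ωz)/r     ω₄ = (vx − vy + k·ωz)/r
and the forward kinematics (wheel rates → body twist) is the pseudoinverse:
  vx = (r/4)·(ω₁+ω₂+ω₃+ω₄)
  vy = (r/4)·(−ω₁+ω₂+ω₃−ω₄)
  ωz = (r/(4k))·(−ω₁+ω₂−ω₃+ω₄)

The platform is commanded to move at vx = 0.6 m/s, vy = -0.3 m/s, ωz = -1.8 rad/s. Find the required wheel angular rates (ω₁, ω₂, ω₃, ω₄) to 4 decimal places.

(14.4000, -2.4000, 8.4000, 3.6000)

k = lx + ly = 0.15 + 0.15 = 0.3000;  k·ωz = 0.3000·-1.8 = -0.5400
ω₁ (FL) = (vx − vy − k·ωz)/r = 1.4400/0.1 = 14.4000
ω₂ (FR) = (vx + vy + k·ωz)/r = -0.2400/0.1 = -2.4000
ω₃ (RL) = (vx + vy − k·ωz)/r = 0.8400/0.1 = 8.4000
ω₄ (RR) = (vx − vy + k·ωz)/r = 0.3600/0.1 = 3.6000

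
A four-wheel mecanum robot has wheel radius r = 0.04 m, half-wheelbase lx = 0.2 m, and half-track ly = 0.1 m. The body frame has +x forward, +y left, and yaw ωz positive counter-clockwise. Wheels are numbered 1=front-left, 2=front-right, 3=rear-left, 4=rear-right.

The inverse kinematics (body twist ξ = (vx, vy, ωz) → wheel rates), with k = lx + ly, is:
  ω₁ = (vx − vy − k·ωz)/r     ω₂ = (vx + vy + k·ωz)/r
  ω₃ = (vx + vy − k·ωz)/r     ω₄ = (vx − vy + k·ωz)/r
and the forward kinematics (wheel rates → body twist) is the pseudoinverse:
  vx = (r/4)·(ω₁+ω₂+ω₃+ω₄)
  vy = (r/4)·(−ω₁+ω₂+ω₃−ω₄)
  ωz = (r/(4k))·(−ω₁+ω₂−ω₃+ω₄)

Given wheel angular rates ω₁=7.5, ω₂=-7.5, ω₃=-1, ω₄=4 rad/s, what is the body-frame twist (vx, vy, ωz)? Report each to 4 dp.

(0.0300, -0.2000, -0.3333)

k = lx + ly = 0.2 + 0.1 = 0.3000
ω₁+ω₂+ω₃+ω₄ = 3.0000  →  vx = (0.04/4)·3.0000 = 0.0300
−ω₁+ω₂+ω₃−ω₄ = -20.0000  →  vy = (0.04/4)·-20.0000 = -0.2000
−ω₁+ω₂−ω₃+ω₄ = -10.0000  →  ωz = (0.04/1.2000)·-10.0000 = -0.3333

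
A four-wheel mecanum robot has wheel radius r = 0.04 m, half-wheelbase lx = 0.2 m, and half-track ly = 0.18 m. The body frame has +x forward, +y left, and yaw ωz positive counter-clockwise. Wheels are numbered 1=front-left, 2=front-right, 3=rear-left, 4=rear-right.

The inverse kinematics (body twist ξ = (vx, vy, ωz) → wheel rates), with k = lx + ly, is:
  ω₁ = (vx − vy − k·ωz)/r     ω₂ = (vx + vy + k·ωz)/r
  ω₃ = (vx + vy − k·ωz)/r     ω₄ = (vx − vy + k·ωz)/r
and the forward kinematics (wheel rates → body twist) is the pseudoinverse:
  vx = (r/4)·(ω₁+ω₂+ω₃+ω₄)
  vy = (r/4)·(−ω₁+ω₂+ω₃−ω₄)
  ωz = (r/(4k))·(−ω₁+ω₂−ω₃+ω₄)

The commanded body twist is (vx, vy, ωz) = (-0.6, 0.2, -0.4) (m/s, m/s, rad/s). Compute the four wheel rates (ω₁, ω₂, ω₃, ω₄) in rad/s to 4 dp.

(-16.2000, -13.8000, -6.2000, -23.8000)

k = lx + ly = 0.2 + 0.18 = 0.3800;  k·ωz = 0.3800·-0.4 = -0.1520
ω₁ (FL) = (vx − vy − k·ωz)/r = -0.6480/0.04 = -16.2000
ω₂ (FR) = (vx + vy + k·ωz)/r = -0.5520/0.04 = -13.8000
ω₃ (RL) = (vx + vy − k·ωz)/r = -0.2480/0.04 = -6.2000
ω₄ (RR) = (vx − vy + k·ωz)/r = -0.9520/0.04 = -23.8000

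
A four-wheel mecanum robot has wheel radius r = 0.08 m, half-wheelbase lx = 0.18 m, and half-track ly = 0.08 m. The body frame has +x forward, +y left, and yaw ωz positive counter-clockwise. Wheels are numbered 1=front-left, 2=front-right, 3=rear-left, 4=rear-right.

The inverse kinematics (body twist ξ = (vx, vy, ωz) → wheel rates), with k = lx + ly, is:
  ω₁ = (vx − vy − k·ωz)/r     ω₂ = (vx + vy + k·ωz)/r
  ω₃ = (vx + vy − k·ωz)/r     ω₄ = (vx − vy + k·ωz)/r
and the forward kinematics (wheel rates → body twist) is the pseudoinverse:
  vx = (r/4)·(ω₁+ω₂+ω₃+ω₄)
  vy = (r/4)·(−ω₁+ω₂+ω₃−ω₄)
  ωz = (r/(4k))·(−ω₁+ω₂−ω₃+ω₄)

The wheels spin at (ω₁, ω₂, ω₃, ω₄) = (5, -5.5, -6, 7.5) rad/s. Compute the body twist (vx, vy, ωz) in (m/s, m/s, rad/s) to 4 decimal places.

(0.0200, -0.4800, 0.2308)

k = lx + ly = 0.18 + 0.08 = 0.2600
ω₁+ω₂+ω₃+ω₄ = 1.0000  →  vx = (0.08/4)·1.0000 = 0.0200
−ω₁+ω₂+ω₃−ω₄ = -24.0000  →  vy = (0.08/4)·-24.0000 = -0.4800
−ω₁+ω₂−ω₃+ω₄ = 3.0000  →  ωz = (0.08/1.0400)·3.0000 = 0.2308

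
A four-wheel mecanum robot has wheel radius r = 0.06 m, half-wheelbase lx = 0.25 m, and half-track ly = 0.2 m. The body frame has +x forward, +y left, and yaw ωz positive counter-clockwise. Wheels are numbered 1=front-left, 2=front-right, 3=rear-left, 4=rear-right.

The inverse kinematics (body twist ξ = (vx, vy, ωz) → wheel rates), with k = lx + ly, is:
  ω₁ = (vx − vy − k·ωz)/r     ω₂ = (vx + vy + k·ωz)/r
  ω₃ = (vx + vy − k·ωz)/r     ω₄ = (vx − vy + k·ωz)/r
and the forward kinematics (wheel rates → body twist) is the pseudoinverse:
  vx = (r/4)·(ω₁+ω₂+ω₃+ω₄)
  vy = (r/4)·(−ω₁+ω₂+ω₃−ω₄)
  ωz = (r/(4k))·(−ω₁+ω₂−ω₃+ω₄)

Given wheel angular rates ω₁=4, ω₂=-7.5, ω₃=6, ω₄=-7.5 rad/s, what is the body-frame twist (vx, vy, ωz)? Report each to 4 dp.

(-0.0750, 0.0300, -0.8333)

k = lx + ly = 0.25 + 0.2 = 0.4500
ω₁+ω₂+ω₃+ω₄ = -5.0000  →  vx = (0.06/4)·-5.0000 = -0.0750
−ω₁+ω₂+ω₃−ω₄ = 2.0000  →  vy = (0.06/4)·2.0000 = 0.0300
−ω₁+ω₂−ω₃+ω₄ = -25.0000  →  ωz = (0.06/1.8000)·-25.0000 = -0.8333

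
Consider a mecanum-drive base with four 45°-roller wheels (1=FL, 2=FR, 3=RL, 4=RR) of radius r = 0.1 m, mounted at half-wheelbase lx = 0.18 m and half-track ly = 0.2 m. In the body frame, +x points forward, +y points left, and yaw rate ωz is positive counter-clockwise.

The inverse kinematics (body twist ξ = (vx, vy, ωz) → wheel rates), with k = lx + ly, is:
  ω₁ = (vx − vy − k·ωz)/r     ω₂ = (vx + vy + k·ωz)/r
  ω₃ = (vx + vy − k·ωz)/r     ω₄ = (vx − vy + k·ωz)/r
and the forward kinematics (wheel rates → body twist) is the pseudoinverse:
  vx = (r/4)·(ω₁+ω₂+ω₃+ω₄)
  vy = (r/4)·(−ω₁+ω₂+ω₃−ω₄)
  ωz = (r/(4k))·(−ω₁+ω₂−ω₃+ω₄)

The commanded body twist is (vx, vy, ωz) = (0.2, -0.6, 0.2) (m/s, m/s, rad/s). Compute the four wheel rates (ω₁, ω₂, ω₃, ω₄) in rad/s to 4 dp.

k = lx + ly = 0.18 + 0.2 = 0.3800;  k·ωz = 0.3800·0.2 = 0.0760
ω₁ (FL) = (vx − vy − k·ωz)/r = 0.7240/0.1 = 7.2400
ω₂ (FR) = (vx + vy + k·ωz)/r = -0.3240/0.1 = -3.2400
ω₃ (RL) = (vx + vy − k·ωz)/r = -0.4760/0.1 = -4.7600
ω₄ (RR) = (vx − vy + k·ωz)/r = 0.8760/0.1 = 8.7600

(7.2400, -3.2400, -4.7600, 8.7600)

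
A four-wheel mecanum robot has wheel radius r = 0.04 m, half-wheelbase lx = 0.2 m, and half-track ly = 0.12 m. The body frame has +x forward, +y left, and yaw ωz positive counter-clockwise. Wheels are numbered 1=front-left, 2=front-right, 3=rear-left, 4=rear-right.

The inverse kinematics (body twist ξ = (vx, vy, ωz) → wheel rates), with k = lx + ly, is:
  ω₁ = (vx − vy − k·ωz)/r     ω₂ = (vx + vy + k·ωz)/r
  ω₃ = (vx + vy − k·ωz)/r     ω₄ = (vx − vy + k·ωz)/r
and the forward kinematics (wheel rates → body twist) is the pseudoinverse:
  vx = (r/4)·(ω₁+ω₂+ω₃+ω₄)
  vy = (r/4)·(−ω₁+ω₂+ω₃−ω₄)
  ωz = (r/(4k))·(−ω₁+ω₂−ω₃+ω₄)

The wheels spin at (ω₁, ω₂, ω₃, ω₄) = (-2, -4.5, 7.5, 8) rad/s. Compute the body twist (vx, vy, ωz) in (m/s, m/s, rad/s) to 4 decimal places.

k = lx + ly = 0.2 + 0.12 = 0.3200
ω₁+ω₂+ω₃+ω₄ = 9.0000  →  vx = (0.04/4)·9.0000 = 0.0900
−ω₁+ω₂+ω₃−ω₄ = -3.0000  →  vy = (0.04/4)·-3.0000 = -0.0300
−ω₁+ω₂−ω₃+ω₄ = -2.0000  →  ωz = (0.04/1.2800)·-2.0000 = -0.0625

(0.0900, -0.0300, -0.0625)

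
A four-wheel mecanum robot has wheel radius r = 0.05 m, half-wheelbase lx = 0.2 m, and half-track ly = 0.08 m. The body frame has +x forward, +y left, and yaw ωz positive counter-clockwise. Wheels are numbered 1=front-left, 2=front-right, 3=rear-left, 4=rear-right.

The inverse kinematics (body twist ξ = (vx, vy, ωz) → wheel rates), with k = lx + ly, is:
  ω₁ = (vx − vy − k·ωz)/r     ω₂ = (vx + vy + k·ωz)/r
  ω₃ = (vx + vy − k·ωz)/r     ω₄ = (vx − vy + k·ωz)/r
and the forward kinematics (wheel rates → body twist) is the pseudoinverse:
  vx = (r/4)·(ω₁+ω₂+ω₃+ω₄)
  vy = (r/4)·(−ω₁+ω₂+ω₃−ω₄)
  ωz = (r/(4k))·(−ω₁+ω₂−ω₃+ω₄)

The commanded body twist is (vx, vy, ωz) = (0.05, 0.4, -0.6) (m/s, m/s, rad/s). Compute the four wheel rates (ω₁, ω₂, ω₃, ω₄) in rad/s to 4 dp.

k = lx + ly = 0.2 + 0.08 = 0.2800;  k·ωz = 0.2800·-0.6 = -0.1680
ω₁ (FL) = (vx − vy − k·ωz)/r = -0.1820/0.05 = -3.6400
ω₂ (FR) = (vx + vy + k·ωz)/r = 0.2820/0.05 = 5.6400
ω₃ (RL) = (vx + vy − k·ωz)/r = 0.6180/0.05 = 12.3600
ω₄ (RR) = (vx − vy + k·ωz)/r = -0.5180/0.05 = -10.3600

(-3.6400, 5.6400, 12.3600, -10.3600)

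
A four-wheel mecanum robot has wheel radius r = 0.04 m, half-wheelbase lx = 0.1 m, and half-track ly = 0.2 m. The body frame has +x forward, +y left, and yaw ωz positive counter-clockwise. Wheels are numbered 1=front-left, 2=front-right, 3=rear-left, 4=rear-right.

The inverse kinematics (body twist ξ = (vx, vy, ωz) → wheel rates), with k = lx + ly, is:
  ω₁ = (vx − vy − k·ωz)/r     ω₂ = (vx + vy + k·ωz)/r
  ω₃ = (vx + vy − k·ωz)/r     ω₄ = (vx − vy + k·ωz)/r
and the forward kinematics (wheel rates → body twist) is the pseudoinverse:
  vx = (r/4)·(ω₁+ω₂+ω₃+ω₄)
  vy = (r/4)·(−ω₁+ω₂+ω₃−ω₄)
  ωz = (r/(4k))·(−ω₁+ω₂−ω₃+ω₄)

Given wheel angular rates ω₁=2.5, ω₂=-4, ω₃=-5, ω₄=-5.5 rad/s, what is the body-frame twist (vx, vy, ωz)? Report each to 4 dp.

(-0.1200, -0.0600, -0.2333)

k = lx + ly = 0.1 + 0.2 = 0.3000
ω₁+ω₂+ω₃+ω₄ = -12.0000  →  vx = (0.04/4)·-12.0000 = -0.1200
−ω₁+ω₂+ω₃−ω₄ = -6.0000  →  vy = (0.04/4)·-6.0000 = -0.0600
−ω₁+ω₂−ω₃+ω₄ = -7.0000  →  ωz = (0.04/1.2000)·-7.0000 = -0.2333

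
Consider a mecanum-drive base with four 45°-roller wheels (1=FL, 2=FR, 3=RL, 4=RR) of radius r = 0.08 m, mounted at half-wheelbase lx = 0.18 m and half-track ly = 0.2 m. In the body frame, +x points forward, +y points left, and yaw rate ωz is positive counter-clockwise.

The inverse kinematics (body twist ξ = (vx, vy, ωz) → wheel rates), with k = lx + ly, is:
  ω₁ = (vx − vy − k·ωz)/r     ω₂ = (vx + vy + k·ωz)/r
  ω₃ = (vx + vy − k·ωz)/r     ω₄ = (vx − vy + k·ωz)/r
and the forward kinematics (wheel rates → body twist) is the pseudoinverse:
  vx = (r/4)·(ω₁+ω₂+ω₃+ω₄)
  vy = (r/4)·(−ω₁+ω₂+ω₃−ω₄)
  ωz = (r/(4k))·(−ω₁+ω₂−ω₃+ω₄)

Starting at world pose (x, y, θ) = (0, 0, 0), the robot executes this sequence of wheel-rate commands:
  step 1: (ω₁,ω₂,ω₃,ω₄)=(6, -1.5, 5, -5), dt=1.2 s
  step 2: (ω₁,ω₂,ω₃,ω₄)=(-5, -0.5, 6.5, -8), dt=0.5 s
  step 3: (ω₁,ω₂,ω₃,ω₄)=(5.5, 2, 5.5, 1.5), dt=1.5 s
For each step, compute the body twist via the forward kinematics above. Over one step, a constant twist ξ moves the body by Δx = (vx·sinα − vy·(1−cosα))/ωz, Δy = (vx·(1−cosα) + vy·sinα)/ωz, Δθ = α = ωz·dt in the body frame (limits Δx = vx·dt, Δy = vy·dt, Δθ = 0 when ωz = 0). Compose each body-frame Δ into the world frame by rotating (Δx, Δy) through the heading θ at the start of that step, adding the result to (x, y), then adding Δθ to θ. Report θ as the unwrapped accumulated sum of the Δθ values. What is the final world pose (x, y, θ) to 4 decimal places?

(0.2480, -0.3055, -1.9605)

step 1: ξ=(vx,vy,ωz)=(0.0900, 0.0500, -0.9211), dt=1.2 → body Δ=(0.1172, -0.0053, -1.1053) → world pose (0.1172, -0.0053, -1.1053)
step 2: ξ=(vx,vy,ωz)=(-0.1400, 0.3800, -0.5263), dt=0.5 → body Δ=(-0.0443, 0.1970, -0.2632) → world pose (0.2733, 0.1227, -1.3684)
step 3: ξ=(vx,vy,ωz)=(0.2900, 0.0100, -0.3947), dt=1.5 → body Δ=(0.4143, -0.1109, -0.5921) → world pose (0.2480, -0.3055, -1.9605)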